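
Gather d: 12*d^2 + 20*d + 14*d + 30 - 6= 12*d^2 + 34*d + 24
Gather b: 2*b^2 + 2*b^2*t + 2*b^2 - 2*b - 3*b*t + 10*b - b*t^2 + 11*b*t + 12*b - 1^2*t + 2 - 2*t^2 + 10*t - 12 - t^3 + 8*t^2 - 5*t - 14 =b^2*(2*t + 4) + b*(-t^2 + 8*t + 20) - t^3 + 6*t^2 + 4*t - 24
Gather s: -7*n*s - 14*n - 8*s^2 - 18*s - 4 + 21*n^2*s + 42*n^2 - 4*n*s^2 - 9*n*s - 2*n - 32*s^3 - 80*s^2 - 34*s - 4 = 42*n^2 - 16*n - 32*s^3 + s^2*(-4*n - 88) + s*(21*n^2 - 16*n - 52) - 8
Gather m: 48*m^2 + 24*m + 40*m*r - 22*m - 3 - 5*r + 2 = 48*m^2 + m*(40*r + 2) - 5*r - 1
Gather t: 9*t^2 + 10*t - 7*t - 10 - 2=9*t^2 + 3*t - 12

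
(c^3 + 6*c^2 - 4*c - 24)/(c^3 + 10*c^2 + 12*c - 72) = (c + 2)/(c + 6)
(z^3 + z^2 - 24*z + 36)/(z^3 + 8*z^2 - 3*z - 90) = (z - 2)/(z + 5)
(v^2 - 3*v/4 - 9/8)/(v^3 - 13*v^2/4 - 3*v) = (v - 3/2)/(v*(v - 4))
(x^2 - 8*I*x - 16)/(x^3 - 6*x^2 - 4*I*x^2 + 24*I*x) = (x - 4*I)/(x*(x - 6))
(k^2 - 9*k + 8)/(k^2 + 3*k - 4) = (k - 8)/(k + 4)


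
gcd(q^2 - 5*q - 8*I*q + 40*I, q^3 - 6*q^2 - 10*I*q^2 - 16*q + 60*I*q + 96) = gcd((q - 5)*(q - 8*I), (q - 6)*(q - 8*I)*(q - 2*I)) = q - 8*I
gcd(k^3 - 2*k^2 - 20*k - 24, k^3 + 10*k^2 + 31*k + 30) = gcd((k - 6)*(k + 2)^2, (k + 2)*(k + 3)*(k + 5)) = k + 2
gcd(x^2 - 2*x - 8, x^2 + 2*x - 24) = x - 4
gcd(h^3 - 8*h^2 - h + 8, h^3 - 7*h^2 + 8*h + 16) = h + 1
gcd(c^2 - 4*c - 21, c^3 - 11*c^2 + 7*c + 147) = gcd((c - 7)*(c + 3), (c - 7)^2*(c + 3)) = c^2 - 4*c - 21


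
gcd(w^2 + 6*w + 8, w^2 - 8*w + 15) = 1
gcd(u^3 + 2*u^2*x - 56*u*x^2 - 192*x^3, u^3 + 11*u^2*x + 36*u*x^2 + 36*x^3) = u + 6*x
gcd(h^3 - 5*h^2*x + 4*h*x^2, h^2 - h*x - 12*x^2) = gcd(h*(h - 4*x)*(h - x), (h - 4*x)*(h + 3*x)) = -h + 4*x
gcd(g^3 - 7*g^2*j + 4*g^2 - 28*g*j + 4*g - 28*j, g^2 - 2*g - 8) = g + 2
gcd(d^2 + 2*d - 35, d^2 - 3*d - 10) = d - 5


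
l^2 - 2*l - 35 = (l - 7)*(l + 5)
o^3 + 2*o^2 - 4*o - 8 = (o - 2)*(o + 2)^2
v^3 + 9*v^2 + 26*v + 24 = (v + 2)*(v + 3)*(v + 4)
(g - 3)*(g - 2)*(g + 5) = g^3 - 19*g + 30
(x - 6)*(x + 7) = x^2 + x - 42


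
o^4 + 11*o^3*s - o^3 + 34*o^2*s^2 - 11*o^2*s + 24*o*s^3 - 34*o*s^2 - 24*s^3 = (o - 1)*(o + s)*(o + 4*s)*(o + 6*s)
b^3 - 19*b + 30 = (b - 3)*(b - 2)*(b + 5)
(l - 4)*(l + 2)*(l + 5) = l^3 + 3*l^2 - 18*l - 40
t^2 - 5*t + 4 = (t - 4)*(t - 1)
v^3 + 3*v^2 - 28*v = v*(v - 4)*(v + 7)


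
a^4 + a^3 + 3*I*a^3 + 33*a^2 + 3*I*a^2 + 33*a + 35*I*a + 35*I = (a - 5*I)*(a + 7*I)*(-I*a + 1)*(I*a + I)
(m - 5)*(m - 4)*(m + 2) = m^3 - 7*m^2 + 2*m + 40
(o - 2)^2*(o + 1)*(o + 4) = o^4 + o^3 - 12*o^2 + 4*o + 16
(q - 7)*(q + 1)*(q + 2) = q^3 - 4*q^2 - 19*q - 14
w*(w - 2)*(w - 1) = w^3 - 3*w^2 + 2*w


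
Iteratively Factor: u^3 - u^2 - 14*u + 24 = (u + 4)*(u^2 - 5*u + 6) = (u - 2)*(u + 4)*(u - 3)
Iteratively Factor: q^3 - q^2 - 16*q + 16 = (q + 4)*(q^2 - 5*q + 4) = (q - 4)*(q + 4)*(q - 1)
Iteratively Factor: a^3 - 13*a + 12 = (a - 3)*(a^2 + 3*a - 4) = (a - 3)*(a - 1)*(a + 4)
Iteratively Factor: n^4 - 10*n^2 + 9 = (n - 3)*(n^3 + 3*n^2 - n - 3) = (n - 3)*(n + 3)*(n^2 - 1) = (n - 3)*(n + 1)*(n + 3)*(n - 1)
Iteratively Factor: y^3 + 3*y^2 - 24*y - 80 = (y + 4)*(y^2 - y - 20) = (y - 5)*(y + 4)*(y + 4)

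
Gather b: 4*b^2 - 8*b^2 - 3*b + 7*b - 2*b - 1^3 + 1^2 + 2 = -4*b^2 + 2*b + 2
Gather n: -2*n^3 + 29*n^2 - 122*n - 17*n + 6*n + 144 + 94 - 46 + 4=-2*n^3 + 29*n^2 - 133*n + 196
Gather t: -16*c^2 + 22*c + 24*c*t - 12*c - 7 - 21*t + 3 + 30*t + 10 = -16*c^2 + 10*c + t*(24*c + 9) + 6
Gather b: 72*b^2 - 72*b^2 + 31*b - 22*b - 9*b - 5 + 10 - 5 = 0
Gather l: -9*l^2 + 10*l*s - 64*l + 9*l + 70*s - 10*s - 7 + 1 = -9*l^2 + l*(10*s - 55) + 60*s - 6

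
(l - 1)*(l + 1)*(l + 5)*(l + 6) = l^4 + 11*l^3 + 29*l^2 - 11*l - 30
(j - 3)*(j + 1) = j^2 - 2*j - 3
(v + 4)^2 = v^2 + 8*v + 16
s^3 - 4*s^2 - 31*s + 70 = (s - 7)*(s - 2)*(s + 5)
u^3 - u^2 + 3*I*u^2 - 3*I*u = u*(u - 1)*(u + 3*I)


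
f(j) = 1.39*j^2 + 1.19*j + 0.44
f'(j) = 2.78*j + 1.19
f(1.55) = 5.62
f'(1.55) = 5.50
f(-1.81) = 2.84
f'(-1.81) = -3.84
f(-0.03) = 0.41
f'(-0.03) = 1.11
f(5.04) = 41.75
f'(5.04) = 15.20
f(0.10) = 0.57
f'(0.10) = 1.47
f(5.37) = 46.91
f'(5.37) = 16.12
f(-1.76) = 2.65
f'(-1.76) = -3.70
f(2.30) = 10.53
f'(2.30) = 7.58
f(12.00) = 214.88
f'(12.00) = 34.55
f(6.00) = 57.62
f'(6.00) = 17.87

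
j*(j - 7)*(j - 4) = j^3 - 11*j^2 + 28*j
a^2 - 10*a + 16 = (a - 8)*(a - 2)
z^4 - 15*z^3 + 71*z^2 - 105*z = z*(z - 7)*(z - 5)*(z - 3)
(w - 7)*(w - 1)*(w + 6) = w^3 - 2*w^2 - 41*w + 42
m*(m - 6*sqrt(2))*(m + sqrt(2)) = m^3 - 5*sqrt(2)*m^2 - 12*m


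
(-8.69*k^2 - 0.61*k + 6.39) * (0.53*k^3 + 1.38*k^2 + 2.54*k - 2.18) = -4.6057*k^5 - 12.3155*k^4 - 19.5277*k^3 + 26.213*k^2 + 17.5604*k - 13.9302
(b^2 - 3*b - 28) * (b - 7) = b^3 - 10*b^2 - 7*b + 196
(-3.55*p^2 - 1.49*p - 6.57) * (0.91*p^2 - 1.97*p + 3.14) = -3.2305*p^4 + 5.6376*p^3 - 14.1904*p^2 + 8.2643*p - 20.6298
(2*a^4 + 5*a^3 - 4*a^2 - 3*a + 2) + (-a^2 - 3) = 2*a^4 + 5*a^3 - 5*a^2 - 3*a - 1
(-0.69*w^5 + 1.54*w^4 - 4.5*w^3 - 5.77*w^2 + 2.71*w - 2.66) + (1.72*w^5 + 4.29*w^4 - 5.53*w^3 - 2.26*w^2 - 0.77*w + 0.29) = 1.03*w^5 + 5.83*w^4 - 10.03*w^3 - 8.03*w^2 + 1.94*w - 2.37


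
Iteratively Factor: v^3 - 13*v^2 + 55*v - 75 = (v - 5)*(v^2 - 8*v + 15) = (v - 5)^2*(v - 3)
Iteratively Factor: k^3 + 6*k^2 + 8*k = (k + 2)*(k^2 + 4*k) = k*(k + 2)*(k + 4)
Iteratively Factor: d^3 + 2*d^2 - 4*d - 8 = (d + 2)*(d^2 - 4) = (d + 2)^2*(d - 2)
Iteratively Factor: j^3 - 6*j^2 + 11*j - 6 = (j - 1)*(j^2 - 5*j + 6) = (j - 3)*(j - 1)*(j - 2)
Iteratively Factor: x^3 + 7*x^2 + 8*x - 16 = (x + 4)*(x^2 + 3*x - 4) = (x + 4)^2*(x - 1)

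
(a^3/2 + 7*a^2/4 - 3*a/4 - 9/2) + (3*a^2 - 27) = a^3/2 + 19*a^2/4 - 3*a/4 - 63/2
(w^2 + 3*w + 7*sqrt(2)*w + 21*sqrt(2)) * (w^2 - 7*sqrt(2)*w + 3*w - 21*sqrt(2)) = w^4 + 6*w^3 - 89*w^2 - 588*w - 882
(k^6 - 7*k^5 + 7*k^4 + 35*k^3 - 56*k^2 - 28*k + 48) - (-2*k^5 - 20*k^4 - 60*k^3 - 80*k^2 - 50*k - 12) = k^6 - 5*k^5 + 27*k^4 + 95*k^3 + 24*k^2 + 22*k + 60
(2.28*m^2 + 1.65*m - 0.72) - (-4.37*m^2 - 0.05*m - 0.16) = 6.65*m^2 + 1.7*m - 0.56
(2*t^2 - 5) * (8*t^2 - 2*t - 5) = 16*t^4 - 4*t^3 - 50*t^2 + 10*t + 25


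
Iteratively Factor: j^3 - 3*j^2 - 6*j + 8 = (j + 2)*(j^2 - 5*j + 4) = (j - 1)*(j + 2)*(j - 4)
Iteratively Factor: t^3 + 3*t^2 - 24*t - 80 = (t + 4)*(t^2 - t - 20) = (t - 5)*(t + 4)*(t + 4)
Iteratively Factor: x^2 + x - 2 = (x + 2)*(x - 1)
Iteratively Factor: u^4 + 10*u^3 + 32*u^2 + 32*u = (u + 2)*(u^3 + 8*u^2 + 16*u) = (u + 2)*(u + 4)*(u^2 + 4*u) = (u + 2)*(u + 4)^2*(u)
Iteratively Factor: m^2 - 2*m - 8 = (m - 4)*(m + 2)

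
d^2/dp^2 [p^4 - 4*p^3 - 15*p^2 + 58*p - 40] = 12*p^2 - 24*p - 30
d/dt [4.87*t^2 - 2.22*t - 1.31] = 9.74*t - 2.22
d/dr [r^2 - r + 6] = 2*r - 1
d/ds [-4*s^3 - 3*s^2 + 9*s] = -12*s^2 - 6*s + 9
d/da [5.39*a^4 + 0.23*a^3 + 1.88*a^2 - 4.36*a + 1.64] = 21.56*a^3 + 0.69*a^2 + 3.76*a - 4.36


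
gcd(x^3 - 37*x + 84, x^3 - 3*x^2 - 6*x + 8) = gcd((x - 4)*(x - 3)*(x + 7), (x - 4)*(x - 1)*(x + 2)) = x - 4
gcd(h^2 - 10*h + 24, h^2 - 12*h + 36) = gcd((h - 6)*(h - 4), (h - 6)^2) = h - 6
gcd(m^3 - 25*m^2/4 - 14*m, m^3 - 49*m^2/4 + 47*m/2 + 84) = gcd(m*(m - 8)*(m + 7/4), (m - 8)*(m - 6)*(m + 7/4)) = m^2 - 25*m/4 - 14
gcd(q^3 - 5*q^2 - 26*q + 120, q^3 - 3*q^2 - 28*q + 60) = q^2 - q - 30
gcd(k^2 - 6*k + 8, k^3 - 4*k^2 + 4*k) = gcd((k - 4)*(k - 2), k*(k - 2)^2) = k - 2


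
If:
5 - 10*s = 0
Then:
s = 1/2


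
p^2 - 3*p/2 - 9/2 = (p - 3)*(p + 3/2)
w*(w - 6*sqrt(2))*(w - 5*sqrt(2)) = w^3 - 11*sqrt(2)*w^2 + 60*w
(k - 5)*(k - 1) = k^2 - 6*k + 5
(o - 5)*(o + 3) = o^2 - 2*o - 15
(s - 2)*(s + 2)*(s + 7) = s^3 + 7*s^2 - 4*s - 28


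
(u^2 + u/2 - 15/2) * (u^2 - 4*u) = u^4 - 7*u^3/2 - 19*u^2/2 + 30*u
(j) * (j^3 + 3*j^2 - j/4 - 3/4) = j^4 + 3*j^3 - j^2/4 - 3*j/4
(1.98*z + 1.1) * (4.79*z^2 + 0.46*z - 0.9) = 9.4842*z^3 + 6.1798*z^2 - 1.276*z - 0.99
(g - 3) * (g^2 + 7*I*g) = g^3 - 3*g^2 + 7*I*g^2 - 21*I*g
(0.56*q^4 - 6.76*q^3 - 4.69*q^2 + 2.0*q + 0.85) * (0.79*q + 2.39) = 0.4424*q^5 - 4.002*q^4 - 19.8615*q^3 - 9.6291*q^2 + 5.4515*q + 2.0315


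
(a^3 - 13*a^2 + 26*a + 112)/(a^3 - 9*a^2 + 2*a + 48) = (a - 7)/(a - 3)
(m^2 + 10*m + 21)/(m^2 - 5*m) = (m^2 + 10*m + 21)/(m*(m - 5))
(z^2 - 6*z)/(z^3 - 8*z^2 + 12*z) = 1/(z - 2)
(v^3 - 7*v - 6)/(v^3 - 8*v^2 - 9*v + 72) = (v^2 + 3*v + 2)/(v^2 - 5*v - 24)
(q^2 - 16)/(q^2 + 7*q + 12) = (q - 4)/(q + 3)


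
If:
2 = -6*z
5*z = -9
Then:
No Solution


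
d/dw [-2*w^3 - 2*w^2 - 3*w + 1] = -6*w^2 - 4*w - 3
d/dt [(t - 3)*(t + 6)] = 2*t + 3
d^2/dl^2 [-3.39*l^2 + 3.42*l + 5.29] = -6.78000000000000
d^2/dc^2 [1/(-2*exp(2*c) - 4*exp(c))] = (-4*(exp(c) + 1)^2 + (exp(c) + 2)*(2*exp(c) + 1))*exp(-c)/(exp(c) + 2)^3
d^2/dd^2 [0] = 0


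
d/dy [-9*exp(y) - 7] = -9*exp(y)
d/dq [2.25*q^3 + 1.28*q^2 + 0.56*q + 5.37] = 6.75*q^2 + 2.56*q + 0.56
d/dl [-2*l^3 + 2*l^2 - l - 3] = -6*l^2 + 4*l - 1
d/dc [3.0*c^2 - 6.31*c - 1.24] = 6.0*c - 6.31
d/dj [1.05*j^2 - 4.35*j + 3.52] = 2.1*j - 4.35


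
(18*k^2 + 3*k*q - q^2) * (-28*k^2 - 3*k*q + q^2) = -504*k^4 - 138*k^3*q + 37*k^2*q^2 + 6*k*q^3 - q^4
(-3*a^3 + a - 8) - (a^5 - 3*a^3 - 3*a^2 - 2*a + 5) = -a^5 + 3*a^2 + 3*a - 13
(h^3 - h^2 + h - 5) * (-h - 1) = -h^4 + 4*h + 5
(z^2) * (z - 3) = z^3 - 3*z^2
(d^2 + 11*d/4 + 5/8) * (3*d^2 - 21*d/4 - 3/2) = 3*d^4 + 3*d^3 - 225*d^2/16 - 237*d/32 - 15/16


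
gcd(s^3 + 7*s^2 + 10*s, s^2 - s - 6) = s + 2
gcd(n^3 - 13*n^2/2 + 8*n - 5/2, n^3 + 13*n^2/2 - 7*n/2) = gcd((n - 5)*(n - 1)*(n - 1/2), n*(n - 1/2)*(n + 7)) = n - 1/2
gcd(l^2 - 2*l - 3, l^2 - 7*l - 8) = l + 1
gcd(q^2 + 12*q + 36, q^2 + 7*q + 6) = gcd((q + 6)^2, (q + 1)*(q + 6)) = q + 6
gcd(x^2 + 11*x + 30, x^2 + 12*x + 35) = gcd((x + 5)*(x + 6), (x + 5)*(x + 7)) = x + 5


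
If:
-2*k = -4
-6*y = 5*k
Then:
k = 2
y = -5/3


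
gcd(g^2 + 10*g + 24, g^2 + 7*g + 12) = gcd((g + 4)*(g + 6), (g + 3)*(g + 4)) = g + 4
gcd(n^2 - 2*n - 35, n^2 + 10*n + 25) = n + 5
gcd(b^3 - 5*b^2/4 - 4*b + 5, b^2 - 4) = b^2 - 4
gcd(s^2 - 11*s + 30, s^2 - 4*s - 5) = s - 5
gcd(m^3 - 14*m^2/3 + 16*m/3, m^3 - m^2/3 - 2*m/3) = m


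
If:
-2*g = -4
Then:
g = 2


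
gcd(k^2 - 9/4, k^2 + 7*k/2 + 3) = k + 3/2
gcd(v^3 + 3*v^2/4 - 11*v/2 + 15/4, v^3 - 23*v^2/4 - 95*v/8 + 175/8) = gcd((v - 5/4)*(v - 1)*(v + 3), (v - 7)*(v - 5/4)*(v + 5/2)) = v - 5/4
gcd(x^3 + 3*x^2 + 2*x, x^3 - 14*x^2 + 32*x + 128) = x + 2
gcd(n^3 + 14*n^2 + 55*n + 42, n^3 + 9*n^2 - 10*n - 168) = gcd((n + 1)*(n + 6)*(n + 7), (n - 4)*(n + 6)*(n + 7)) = n^2 + 13*n + 42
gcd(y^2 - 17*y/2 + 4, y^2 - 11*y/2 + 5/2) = y - 1/2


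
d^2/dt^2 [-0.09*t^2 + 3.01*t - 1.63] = -0.180000000000000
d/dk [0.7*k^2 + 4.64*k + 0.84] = 1.4*k + 4.64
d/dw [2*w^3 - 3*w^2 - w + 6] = 6*w^2 - 6*w - 1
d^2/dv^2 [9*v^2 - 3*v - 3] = 18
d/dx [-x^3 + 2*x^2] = x*(4 - 3*x)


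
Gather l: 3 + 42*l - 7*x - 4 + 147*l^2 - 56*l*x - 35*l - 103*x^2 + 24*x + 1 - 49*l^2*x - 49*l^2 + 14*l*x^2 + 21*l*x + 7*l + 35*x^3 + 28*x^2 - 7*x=l^2*(98 - 49*x) + l*(14*x^2 - 35*x + 14) + 35*x^3 - 75*x^2 + 10*x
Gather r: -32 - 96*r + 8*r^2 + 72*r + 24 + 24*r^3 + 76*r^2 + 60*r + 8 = 24*r^3 + 84*r^2 + 36*r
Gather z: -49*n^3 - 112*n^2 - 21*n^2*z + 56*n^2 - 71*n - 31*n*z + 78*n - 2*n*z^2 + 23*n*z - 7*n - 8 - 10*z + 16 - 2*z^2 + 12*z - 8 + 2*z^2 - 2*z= -49*n^3 - 56*n^2 - 2*n*z^2 + z*(-21*n^2 - 8*n)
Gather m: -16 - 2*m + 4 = -2*m - 12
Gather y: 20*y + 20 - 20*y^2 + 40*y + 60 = -20*y^2 + 60*y + 80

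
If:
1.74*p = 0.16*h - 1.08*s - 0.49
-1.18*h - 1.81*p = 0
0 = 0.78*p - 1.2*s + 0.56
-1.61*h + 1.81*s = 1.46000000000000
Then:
No Solution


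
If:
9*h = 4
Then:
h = 4/9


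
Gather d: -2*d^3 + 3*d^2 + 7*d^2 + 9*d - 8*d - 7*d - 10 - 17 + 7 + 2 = -2*d^3 + 10*d^2 - 6*d - 18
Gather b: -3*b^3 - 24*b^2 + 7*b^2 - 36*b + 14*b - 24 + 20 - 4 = -3*b^3 - 17*b^2 - 22*b - 8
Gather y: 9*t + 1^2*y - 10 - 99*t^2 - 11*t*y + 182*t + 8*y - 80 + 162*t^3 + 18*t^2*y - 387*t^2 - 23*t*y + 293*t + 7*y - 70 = 162*t^3 - 486*t^2 + 484*t + y*(18*t^2 - 34*t + 16) - 160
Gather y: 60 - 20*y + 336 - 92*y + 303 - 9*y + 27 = 726 - 121*y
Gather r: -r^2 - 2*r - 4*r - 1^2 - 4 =-r^2 - 6*r - 5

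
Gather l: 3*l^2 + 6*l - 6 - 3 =3*l^2 + 6*l - 9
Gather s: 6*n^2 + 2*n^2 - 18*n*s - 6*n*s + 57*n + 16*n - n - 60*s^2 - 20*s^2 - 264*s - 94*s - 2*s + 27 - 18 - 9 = 8*n^2 + 72*n - 80*s^2 + s*(-24*n - 360)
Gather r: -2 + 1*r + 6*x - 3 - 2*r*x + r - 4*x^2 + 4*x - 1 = r*(2 - 2*x) - 4*x^2 + 10*x - 6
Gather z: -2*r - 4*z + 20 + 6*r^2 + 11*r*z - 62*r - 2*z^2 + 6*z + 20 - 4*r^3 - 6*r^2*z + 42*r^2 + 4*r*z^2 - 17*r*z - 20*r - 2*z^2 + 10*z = -4*r^3 + 48*r^2 - 84*r + z^2*(4*r - 4) + z*(-6*r^2 - 6*r + 12) + 40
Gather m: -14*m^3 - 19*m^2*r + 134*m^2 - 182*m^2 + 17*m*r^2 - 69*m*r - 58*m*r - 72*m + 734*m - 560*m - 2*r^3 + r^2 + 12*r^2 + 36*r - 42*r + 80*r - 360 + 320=-14*m^3 + m^2*(-19*r - 48) + m*(17*r^2 - 127*r + 102) - 2*r^3 + 13*r^2 + 74*r - 40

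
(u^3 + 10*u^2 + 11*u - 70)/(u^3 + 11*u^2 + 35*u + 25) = (u^2 + 5*u - 14)/(u^2 + 6*u + 5)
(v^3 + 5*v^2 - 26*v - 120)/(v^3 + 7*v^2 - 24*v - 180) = (v + 4)/(v + 6)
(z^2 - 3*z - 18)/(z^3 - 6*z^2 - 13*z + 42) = (z - 6)/(z^2 - 9*z + 14)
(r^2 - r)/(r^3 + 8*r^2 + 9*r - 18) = r/(r^2 + 9*r + 18)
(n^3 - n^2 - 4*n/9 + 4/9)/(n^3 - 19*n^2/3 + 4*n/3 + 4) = (n - 2/3)/(n - 6)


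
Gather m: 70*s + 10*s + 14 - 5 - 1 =80*s + 8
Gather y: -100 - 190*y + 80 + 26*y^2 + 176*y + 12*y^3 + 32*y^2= 12*y^3 + 58*y^2 - 14*y - 20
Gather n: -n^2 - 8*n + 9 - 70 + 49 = -n^2 - 8*n - 12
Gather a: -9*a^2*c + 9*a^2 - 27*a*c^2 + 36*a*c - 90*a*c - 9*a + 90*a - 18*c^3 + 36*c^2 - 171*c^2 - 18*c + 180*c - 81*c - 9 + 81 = a^2*(9 - 9*c) + a*(-27*c^2 - 54*c + 81) - 18*c^3 - 135*c^2 + 81*c + 72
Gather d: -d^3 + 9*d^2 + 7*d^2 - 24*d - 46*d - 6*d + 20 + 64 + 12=-d^3 + 16*d^2 - 76*d + 96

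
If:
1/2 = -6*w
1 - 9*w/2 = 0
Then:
No Solution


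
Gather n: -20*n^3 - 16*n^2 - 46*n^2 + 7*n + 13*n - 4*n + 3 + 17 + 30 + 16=-20*n^3 - 62*n^2 + 16*n + 66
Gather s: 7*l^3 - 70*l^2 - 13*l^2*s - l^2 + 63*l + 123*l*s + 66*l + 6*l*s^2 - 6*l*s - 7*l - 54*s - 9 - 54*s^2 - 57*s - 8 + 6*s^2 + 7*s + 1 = 7*l^3 - 71*l^2 + 122*l + s^2*(6*l - 48) + s*(-13*l^2 + 117*l - 104) - 16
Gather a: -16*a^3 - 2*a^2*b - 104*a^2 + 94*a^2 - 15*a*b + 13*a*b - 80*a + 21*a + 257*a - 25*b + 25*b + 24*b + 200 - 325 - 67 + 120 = -16*a^3 + a^2*(-2*b - 10) + a*(198 - 2*b) + 24*b - 72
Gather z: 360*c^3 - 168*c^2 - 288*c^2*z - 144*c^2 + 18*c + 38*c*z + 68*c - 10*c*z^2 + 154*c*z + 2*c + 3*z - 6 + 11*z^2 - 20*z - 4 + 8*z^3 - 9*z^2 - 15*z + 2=360*c^3 - 312*c^2 + 88*c + 8*z^3 + z^2*(2 - 10*c) + z*(-288*c^2 + 192*c - 32) - 8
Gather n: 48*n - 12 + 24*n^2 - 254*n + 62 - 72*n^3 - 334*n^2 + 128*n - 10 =-72*n^3 - 310*n^2 - 78*n + 40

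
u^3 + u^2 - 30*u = u*(u - 5)*(u + 6)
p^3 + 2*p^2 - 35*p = p*(p - 5)*(p + 7)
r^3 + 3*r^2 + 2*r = r*(r + 1)*(r + 2)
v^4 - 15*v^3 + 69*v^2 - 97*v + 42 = (v - 7)*(v - 6)*(v - 1)^2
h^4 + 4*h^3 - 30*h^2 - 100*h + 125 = (h - 5)*(h - 1)*(h + 5)^2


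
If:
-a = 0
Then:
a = 0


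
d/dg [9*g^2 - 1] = 18*g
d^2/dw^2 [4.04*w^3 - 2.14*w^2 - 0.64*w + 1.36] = 24.24*w - 4.28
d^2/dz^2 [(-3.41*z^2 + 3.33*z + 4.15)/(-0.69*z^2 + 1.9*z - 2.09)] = (5.77019399999999*z^3 - 41.360256*z^2 + 61.457058*z - 14.649988)/(0.328509*z^6 - 2.71377*z^5 + 10.457847*z^4 - 23.29894*z^3 + 31.676667*z^2 - 24.89817*z + 9.129329)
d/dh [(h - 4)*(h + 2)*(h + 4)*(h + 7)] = 4*h^3 + 27*h^2 - 4*h - 144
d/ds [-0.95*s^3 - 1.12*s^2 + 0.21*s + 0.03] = -2.85*s^2 - 2.24*s + 0.21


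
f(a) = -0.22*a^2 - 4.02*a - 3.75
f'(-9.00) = -0.06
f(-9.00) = 14.61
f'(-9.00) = -0.06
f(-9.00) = 14.61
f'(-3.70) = -2.39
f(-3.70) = 8.11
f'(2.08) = -4.94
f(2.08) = -13.06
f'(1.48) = -4.67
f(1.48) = -10.18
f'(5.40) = -6.40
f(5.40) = -31.87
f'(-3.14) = -2.64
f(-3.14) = 6.70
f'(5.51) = -6.44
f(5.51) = -32.58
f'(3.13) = -5.40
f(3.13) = -18.49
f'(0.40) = -4.20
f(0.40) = -5.39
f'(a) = -0.44*a - 4.02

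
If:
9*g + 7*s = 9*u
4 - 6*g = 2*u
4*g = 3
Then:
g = 3/4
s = -9/7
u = -1/4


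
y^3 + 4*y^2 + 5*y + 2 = (y + 1)^2*(y + 2)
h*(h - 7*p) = h^2 - 7*h*p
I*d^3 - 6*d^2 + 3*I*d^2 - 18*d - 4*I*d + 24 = (d + 4)*(d + 6*I)*(I*d - I)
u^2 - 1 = (u - 1)*(u + 1)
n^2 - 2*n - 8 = (n - 4)*(n + 2)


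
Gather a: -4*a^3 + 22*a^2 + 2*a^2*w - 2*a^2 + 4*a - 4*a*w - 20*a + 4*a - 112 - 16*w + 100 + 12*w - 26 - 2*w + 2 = -4*a^3 + a^2*(2*w + 20) + a*(-4*w - 12) - 6*w - 36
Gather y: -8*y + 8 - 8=-8*y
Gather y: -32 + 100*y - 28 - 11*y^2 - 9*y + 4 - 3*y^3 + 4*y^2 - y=-3*y^3 - 7*y^2 + 90*y - 56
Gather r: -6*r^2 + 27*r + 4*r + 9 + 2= -6*r^2 + 31*r + 11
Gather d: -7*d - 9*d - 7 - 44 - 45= -16*d - 96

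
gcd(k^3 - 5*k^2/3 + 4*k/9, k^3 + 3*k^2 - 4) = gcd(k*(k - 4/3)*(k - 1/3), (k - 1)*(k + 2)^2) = 1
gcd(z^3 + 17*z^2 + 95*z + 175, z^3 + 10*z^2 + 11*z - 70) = z^2 + 12*z + 35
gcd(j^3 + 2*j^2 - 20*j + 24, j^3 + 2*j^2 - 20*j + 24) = j^3 + 2*j^2 - 20*j + 24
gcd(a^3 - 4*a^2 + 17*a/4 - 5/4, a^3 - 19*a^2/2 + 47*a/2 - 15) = a^2 - 7*a/2 + 5/2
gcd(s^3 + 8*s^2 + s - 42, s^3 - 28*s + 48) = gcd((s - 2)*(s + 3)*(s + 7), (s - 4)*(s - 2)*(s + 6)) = s - 2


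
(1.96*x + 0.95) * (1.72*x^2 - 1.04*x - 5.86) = 3.3712*x^3 - 0.4044*x^2 - 12.4736*x - 5.567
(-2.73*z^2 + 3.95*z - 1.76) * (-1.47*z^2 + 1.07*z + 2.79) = 4.0131*z^4 - 8.7276*z^3 - 0.802999999999999*z^2 + 9.1373*z - 4.9104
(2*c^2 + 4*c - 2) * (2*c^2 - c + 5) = 4*c^4 + 6*c^3 + 2*c^2 + 22*c - 10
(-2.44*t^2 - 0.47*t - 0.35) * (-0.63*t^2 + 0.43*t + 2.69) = 1.5372*t^4 - 0.7531*t^3 - 6.5452*t^2 - 1.4148*t - 0.9415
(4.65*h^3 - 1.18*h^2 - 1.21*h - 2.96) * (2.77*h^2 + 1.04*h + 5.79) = 12.8805*h^5 + 1.5674*h^4 + 22.3446*h^3 - 16.2898*h^2 - 10.0843*h - 17.1384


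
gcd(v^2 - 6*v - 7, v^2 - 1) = v + 1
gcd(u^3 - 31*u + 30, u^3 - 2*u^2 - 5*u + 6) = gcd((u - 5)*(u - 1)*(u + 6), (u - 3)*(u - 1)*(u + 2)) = u - 1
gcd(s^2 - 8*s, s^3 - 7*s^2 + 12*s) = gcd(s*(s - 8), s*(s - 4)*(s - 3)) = s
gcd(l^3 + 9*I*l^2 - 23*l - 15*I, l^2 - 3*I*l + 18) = l + 3*I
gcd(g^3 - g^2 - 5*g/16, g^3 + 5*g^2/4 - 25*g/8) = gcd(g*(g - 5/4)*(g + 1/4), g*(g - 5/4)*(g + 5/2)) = g^2 - 5*g/4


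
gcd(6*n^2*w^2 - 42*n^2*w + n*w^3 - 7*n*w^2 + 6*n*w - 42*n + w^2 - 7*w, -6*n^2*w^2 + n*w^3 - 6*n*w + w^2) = n*w + 1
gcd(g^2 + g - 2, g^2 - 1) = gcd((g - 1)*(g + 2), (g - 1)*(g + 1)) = g - 1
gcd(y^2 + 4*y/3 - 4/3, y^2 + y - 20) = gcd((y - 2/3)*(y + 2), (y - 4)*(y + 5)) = 1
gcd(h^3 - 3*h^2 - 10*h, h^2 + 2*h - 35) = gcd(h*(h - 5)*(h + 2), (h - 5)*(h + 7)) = h - 5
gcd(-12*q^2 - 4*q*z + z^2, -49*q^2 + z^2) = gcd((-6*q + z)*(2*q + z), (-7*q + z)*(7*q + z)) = 1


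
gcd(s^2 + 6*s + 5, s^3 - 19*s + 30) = s + 5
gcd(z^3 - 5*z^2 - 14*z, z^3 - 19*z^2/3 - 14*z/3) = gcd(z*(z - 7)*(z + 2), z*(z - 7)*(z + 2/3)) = z^2 - 7*z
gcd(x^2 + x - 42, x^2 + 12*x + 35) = x + 7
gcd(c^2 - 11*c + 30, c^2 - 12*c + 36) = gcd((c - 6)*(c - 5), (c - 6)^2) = c - 6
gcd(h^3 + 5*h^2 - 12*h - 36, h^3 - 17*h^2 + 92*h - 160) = 1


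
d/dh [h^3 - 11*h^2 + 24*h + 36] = 3*h^2 - 22*h + 24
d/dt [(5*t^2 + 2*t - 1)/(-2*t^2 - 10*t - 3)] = 2*(-23*t^2 - 17*t - 8)/(4*t^4 + 40*t^3 + 112*t^2 + 60*t + 9)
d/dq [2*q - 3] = 2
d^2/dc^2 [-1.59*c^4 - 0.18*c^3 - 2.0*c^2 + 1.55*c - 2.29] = -19.08*c^2 - 1.08*c - 4.0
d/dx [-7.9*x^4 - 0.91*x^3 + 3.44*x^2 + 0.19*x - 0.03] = -31.6*x^3 - 2.73*x^2 + 6.88*x + 0.19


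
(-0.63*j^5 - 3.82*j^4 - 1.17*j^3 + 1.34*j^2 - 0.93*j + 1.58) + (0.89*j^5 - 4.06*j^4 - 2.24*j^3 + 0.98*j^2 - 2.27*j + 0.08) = 0.26*j^5 - 7.88*j^4 - 3.41*j^3 + 2.32*j^2 - 3.2*j + 1.66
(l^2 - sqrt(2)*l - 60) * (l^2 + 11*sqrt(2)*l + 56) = l^4 + 10*sqrt(2)*l^3 - 26*l^2 - 716*sqrt(2)*l - 3360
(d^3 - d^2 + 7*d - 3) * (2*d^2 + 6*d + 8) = 2*d^5 + 4*d^4 + 16*d^3 + 28*d^2 + 38*d - 24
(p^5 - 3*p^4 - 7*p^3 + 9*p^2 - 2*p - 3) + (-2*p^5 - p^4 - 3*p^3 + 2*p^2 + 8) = -p^5 - 4*p^4 - 10*p^3 + 11*p^2 - 2*p + 5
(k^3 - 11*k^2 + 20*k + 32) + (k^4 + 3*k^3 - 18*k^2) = k^4 + 4*k^3 - 29*k^2 + 20*k + 32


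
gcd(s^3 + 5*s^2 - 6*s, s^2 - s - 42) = s + 6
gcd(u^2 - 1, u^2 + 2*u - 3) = u - 1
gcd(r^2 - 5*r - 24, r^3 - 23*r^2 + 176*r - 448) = r - 8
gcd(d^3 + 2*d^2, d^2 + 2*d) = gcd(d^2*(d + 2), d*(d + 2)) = d^2 + 2*d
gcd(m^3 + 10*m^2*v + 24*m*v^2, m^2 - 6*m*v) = m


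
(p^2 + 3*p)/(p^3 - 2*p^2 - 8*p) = (p + 3)/(p^2 - 2*p - 8)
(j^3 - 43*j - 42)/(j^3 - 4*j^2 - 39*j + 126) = (j + 1)/(j - 3)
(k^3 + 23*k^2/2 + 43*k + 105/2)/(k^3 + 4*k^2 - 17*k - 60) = (k + 7/2)/(k - 4)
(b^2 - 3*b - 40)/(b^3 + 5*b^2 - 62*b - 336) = (b + 5)/(b^2 + 13*b + 42)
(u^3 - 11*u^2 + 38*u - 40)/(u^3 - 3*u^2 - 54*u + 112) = (u^2 - 9*u + 20)/(u^2 - u - 56)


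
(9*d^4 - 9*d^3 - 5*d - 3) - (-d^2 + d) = 9*d^4 - 9*d^3 + d^2 - 6*d - 3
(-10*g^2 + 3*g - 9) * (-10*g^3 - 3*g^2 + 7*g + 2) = 100*g^5 + 11*g^3 + 28*g^2 - 57*g - 18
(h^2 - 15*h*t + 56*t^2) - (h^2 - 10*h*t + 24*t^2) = -5*h*t + 32*t^2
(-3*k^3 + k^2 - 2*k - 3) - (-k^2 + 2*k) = -3*k^3 + 2*k^2 - 4*k - 3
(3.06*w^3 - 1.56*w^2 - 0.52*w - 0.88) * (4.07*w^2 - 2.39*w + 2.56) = 12.4542*w^5 - 13.6626*w^4 + 9.4456*w^3 - 6.3324*w^2 + 0.772*w - 2.2528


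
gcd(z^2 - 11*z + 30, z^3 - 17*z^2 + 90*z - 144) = z - 6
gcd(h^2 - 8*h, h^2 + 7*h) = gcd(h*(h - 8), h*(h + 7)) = h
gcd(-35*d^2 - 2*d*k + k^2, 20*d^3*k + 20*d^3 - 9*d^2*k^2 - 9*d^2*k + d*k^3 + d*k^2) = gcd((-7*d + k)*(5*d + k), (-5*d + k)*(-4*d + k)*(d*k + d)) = 1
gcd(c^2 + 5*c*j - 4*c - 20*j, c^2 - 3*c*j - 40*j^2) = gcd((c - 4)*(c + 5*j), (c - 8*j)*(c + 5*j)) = c + 5*j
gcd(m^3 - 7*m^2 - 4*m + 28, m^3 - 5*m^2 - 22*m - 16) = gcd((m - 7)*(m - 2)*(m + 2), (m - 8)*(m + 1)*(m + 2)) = m + 2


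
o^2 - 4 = (o - 2)*(o + 2)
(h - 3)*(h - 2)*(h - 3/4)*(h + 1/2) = h^4 - 21*h^3/4 + 55*h^2/8 + 3*h/8 - 9/4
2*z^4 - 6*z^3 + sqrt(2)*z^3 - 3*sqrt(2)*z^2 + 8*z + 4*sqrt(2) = (z - 2)^2*(sqrt(2)*z + 1)*(sqrt(2)*z + sqrt(2))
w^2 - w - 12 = (w - 4)*(w + 3)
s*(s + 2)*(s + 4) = s^3 + 6*s^2 + 8*s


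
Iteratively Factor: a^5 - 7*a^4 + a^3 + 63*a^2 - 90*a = (a - 5)*(a^4 - 2*a^3 - 9*a^2 + 18*a) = (a - 5)*(a + 3)*(a^3 - 5*a^2 + 6*a) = (a - 5)*(a - 2)*(a + 3)*(a^2 - 3*a) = (a - 5)*(a - 3)*(a - 2)*(a + 3)*(a)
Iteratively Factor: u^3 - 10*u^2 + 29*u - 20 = (u - 4)*(u^2 - 6*u + 5) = (u - 5)*(u - 4)*(u - 1)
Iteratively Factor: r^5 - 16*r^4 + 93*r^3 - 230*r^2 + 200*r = (r - 5)*(r^4 - 11*r^3 + 38*r^2 - 40*r) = r*(r - 5)*(r^3 - 11*r^2 + 38*r - 40) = r*(r - 5)^2*(r^2 - 6*r + 8) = r*(r - 5)^2*(r - 2)*(r - 4)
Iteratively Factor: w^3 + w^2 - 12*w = (w)*(w^2 + w - 12) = w*(w - 3)*(w + 4)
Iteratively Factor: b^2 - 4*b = (b)*(b - 4)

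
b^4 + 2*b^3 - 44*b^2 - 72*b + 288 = (b - 6)*(b - 2)*(b + 4)*(b + 6)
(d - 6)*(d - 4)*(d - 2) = d^3 - 12*d^2 + 44*d - 48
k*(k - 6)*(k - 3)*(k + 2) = k^4 - 7*k^3 + 36*k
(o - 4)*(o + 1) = o^2 - 3*o - 4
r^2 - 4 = (r - 2)*(r + 2)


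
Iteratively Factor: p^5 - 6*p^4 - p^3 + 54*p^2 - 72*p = (p - 4)*(p^4 - 2*p^3 - 9*p^2 + 18*p) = (p - 4)*(p + 3)*(p^3 - 5*p^2 + 6*p) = (p - 4)*(p - 3)*(p + 3)*(p^2 - 2*p) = p*(p - 4)*(p - 3)*(p + 3)*(p - 2)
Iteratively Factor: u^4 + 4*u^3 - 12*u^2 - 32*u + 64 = (u - 2)*(u^3 + 6*u^2 - 32) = (u - 2)*(u + 4)*(u^2 + 2*u - 8) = (u - 2)*(u + 4)^2*(u - 2)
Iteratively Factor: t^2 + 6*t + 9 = (t + 3)*(t + 3)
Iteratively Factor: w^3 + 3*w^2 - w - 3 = (w - 1)*(w^2 + 4*w + 3) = (w - 1)*(w + 3)*(w + 1)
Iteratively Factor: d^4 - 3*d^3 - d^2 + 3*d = (d + 1)*(d^3 - 4*d^2 + 3*d) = d*(d + 1)*(d^2 - 4*d + 3) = d*(d - 1)*(d + 1)*(d - 3)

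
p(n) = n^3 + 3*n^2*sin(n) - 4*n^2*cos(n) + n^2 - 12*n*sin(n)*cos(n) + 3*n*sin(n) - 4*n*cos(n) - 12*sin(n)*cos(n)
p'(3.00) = -9.59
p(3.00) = 95.31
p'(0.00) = -16.00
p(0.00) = 0.00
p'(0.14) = -18.44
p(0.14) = -2.43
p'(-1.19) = 9.67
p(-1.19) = -2.02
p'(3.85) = -44.38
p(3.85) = 63.41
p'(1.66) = 74.92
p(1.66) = 24.93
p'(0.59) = -9.77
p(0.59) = -9.82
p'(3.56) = -47.07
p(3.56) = 77.02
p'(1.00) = 20.59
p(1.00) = -8.19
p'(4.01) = -37.34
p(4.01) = 56.83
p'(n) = 4*n^2*sin(n) + 3*n^2*cos(n) + 3*n^2 + 12*n*sin(n)^2 + 10*n*sin(n) - 12*n*cos(n)^2 - 5*n*cos(n) + 2*n + 12*sin(n)^2 - 12*sin(n)*cos(n) + 3*sin(n) - 12*cos(n)^2 - 4*cos(n)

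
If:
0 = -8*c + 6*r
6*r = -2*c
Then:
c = 0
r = 0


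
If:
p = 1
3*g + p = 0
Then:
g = -1/3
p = 1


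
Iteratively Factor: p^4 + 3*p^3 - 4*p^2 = (p)*(p^3 + 3*p^2 - 4*p) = p^2*(p^2 + 3*p - 4) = p^2*(p - 1)*(p + 4)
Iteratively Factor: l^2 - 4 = (l - 2)*(l + 2)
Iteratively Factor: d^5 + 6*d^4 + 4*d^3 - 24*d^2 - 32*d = (d + 4)*(d^4 + 2*d^3 - 4*d^2 - 8*d) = (d + 2)*(d + 4)*(d^3 - 4*d) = d*(d + 2)*(d + 4)*(d^2 - 4) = d*(d + 2)^2*(d + 4)*(d - 2)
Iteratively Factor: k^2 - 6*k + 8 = (k - 2)*(k - 4)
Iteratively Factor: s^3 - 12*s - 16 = (s + 2)*(s^2 - 2*s - 8) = (s - 4)*(s + 2)*(s + 2)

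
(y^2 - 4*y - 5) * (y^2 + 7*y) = y^4 + 3*y^3 - 33*y^2 - 35*y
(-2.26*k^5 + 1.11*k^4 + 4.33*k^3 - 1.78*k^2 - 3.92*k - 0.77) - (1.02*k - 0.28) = -2.26*k^5 + 1.11*k^4 + 4.33*k^3 - 1.78*k^2 - 4.94*k - 0.49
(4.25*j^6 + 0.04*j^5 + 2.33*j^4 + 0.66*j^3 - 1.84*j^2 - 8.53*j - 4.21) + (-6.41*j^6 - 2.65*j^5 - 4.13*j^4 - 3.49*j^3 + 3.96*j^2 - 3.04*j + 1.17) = -2.16*j^6 - 2.61*j^5 - 1.8*j^4 - 2.83*j^3 + 2.12*j^2 - 11.57*j - 3.04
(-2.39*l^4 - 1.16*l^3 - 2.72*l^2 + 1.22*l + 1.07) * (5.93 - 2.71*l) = 6.4769*l^5 - 11.0291*l^4 + 0.492400000000002*l^3 - 19.4358*l^2 + 4.3349*l + 6.3451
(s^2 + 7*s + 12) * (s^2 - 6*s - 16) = s^4 + s^3 - 46*s^2 - 184*s - 192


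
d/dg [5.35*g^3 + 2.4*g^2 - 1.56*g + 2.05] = 16.05*g^2 + 4.8*g - 1.56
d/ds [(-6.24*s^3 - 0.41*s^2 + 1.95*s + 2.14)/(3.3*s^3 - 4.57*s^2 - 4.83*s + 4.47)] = (29.8698*s^4 + 47.4084*s^3 - 93.9726*s^2 + 15.8942*s + 19.0527)/(10.89*s^6 - 30.162*s^5 - 10.9931*s^4 + 73.6482*s^3 - 17.5269*s^2 - 43.1802*s + 19.9809)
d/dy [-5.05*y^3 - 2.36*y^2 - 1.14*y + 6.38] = -15.15*y^2 - 4.72*y - 1.14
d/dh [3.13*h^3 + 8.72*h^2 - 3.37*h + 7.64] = 9.39*h^2 + 17.44*h - 3.37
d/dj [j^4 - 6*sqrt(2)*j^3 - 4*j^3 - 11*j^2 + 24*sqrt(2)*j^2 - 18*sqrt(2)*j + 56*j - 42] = 4*j^3 - 18*sqrt(2)*j^2 - 12*j^2 - 22*j + 48*sqrt(2)*j - 18*sqrt(2) + 56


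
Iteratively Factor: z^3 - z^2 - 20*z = (z)*(z^2 - z - 20) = z*(z - 5)*(z + 4)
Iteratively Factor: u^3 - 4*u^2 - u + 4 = (u + 1)*(u^2 - 5*u + 4) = (u - 4)*(u + 1)*(u - 1)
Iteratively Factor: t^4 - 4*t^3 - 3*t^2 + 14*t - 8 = (t + 2)*(t^3 - 6*t^2 + 9*t - 4) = (t - 4)*(t + 2)*(t^2 - 2*t + 1) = (t - 4)*(t - 1)*(t + 2)*(t - 1)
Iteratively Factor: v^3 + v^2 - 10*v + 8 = (v + 4)*(v^2 - 3*v + 2) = (v - 1)*(v + 4)*(v - 2)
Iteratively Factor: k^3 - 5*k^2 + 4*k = (k)*(k^2 - 5*k + 4) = k*(k - 4)*(k - 1)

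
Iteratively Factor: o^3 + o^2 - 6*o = (o + 3)*(o^2 - 2*o) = o*(o + 3)*(o - 2)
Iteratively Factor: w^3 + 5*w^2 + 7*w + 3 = (w + 1)*(w^2 + 4*w + 3) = (w + 1)*(w + 3)*(w + 1)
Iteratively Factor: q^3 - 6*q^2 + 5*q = (q - 1)*(q^2 - 5*q) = q*(q - 1)*(q - 5)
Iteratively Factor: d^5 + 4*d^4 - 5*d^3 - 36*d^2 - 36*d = (d + 2)*(d^4 + 2*d^3 - 9*d^2 - 18*d) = (d - 3)*(d + 2)*(d^3 + 5*d^2 + 6*d) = (d - 3)*(d + 2)^2*(d^2 + 3*d) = d*(d - 3)*(d + 2)^2*(d + 3)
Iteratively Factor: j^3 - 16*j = (j - 4)*(j^2 + 4*j) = j*(j - 4)*(j + 4)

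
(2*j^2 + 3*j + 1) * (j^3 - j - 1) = 2*j^5 + 3*j^4 - j^3 - 5*j^2 - 4*j - 1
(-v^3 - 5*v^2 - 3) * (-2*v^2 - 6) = 2*v^5 + 10*v^4 + 6*v^3 + 36*v^2 + 18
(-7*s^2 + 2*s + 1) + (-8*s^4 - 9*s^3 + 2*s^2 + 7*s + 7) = -8*s^4 - 9*s^3 - 5*s^2 + 9*s + 8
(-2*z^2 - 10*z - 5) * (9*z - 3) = -18*z^3 - 84*z^2 - 15*z + 15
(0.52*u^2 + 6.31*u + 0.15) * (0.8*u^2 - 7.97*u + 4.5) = 0.416*u^4 + 0.9036*u^3 - 47.8307*u^2 + 27.1995*u + 0.675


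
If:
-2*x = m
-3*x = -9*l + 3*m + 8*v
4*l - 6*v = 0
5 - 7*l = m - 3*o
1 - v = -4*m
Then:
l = -9/82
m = -11/41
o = -165/82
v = -3/41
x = 11/82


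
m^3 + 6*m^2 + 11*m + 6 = (m + 1)*(m + 2)*(m + 3)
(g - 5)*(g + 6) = g^2 + g - 30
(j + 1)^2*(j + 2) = j^3 + 4*j^2 + 5*j + 2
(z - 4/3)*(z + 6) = z^2 + 14*z/3 - 8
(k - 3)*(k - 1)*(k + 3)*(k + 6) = k^4 + 5*k^3 - 15*k^2 - 45*k + 54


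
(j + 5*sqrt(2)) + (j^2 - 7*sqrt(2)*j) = j^2 - 7*sqrt(2)*j + j + 5*sqrt(2)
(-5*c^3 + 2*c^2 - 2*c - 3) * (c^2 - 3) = -5*c^5 + 2*c^4 + 13*c^3 - 9*c^2 + 6*c + 9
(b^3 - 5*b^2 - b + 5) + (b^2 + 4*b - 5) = b^3 - 4*b^2 + 3*b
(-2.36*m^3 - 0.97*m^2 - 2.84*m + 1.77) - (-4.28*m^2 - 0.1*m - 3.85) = -2.36*m^3 + 3.31*m^2 - 2.74*m + 5.62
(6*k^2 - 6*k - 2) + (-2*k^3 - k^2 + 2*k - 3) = -2*k^3 + 5*k^2 - 4*k - 5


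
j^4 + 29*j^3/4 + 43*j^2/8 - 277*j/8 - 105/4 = (j - 2)*(j + 3/4)*(j + 7/2)*(j + 5)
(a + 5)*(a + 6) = a^2 + 11*a + 30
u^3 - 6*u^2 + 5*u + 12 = (u - 4)*(u - 3)*(u + 1)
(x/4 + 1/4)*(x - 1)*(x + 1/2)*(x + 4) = x^4/4 + 9*x^3/8 + x^2/4 - 9*x/8 - 1/2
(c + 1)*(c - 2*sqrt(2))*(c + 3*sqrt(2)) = c^3 + c^2 + sqrt(2)*c^2 - 12*c + sqrt(2)*c - 12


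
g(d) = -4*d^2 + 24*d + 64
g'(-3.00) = 48.00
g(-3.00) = -44.00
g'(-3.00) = 48.00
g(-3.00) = -44.00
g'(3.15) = -1.20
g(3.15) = 99.91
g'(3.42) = -3.36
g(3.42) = 99.29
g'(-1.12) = 32.96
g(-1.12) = 32.10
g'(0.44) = 20.48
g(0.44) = 73.79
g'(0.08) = 23.36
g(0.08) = 65.89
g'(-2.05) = 40.40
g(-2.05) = -2.01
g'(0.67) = 18.64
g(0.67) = 78.28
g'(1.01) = 15.92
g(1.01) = 84.16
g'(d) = 24 - 8*d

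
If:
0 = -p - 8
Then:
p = -8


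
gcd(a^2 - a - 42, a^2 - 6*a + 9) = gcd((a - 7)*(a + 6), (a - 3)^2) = 1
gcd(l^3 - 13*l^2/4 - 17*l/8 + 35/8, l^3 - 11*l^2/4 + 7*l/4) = l - 1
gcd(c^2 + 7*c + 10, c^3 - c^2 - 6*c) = c + 2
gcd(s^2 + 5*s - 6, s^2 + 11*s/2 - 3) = s + 6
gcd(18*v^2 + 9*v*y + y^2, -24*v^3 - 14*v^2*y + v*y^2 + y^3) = 3*v + y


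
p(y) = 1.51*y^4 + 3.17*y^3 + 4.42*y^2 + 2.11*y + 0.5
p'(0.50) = 9.66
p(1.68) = 43.58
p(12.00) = 37451.42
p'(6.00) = 1702.15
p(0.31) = 1.69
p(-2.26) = 21.11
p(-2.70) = 44.88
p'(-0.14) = 1.04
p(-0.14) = 0.28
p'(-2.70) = -71.32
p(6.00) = 2813.96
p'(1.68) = 72.44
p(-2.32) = 23.56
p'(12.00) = 11914.75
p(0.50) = 3.15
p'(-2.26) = -39.02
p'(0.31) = 5.94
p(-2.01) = 13.02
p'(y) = 6.04*y^3 + 9.51*y^2 + 8.84*y + 2.11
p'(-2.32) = -42.63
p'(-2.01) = -26.29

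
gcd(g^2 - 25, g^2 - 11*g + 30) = g - 5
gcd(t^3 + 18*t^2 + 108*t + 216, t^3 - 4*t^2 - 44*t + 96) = t + 6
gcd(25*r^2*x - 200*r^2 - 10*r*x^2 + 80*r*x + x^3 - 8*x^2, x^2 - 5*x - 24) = x - 8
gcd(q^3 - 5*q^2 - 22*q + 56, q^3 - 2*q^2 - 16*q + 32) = q^2 + 2*q - 8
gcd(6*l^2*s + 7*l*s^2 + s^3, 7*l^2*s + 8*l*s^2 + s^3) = l*s + s^2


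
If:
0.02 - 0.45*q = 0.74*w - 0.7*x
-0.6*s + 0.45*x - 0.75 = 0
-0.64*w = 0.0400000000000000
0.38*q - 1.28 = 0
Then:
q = 3.37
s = 0.30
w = -0.06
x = 2.07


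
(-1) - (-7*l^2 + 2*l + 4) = 7*l^2 - 2*l - 5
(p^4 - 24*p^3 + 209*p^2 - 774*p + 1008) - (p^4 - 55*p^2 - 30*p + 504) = -24*p^3 + 264*p^2 - 744*p + 504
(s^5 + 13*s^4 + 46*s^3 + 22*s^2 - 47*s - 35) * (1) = s^5 + 13*s^4 + 46*s^3 + 22*s^2 - 47*s - 35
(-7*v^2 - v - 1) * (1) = -7*v^2 - v - 1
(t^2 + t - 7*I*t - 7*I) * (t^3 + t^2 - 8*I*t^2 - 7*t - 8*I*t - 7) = t^5 + 2*t^4 - 15*I*t^4 - 62*t^3 - 30*I*t^3 - 126*t^2 + 34*I*t^2 - 63*t + 98*I*t + 49*I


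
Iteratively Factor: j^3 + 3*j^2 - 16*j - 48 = (j + 3)*(j^2 - 16) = (j + 3)*(j + 4)*(j - 4)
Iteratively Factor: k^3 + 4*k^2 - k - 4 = (k + 1)*(k^2 + 3*k - 4) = (k - 1)*(k + 1)*(k + 4)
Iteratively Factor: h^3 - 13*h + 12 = (h - 1)*(h^2 + h - 12) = (h - 3)*(h - 1)*(h + 4)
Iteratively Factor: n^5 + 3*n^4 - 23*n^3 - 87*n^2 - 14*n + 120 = (n + 3)*(n^4 - 23*n^2 - 18*n + 40) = (n + 3)*(n + 4)*(n^3 - 4*n^2 - 7*n + 10) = (n - 5)*(n + 3)*(n + 4)*(n^2 + n - 2) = (n - 5)*(n - 1)*(n + 3)*(n + 4)*(n + 2)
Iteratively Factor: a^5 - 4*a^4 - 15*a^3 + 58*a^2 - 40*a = (a - 1)*(a^4 - 3*a^3 - 18*a^2 + 40*a) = (a - 1)*(a + 4)*(a^3 - 7*a^2 + 10*a) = (a - 2)*(a - 1)*(a + 4)*(a^2 - 5*a) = (a - 5)*(a - 2)*(a - 1)*(a + 4)*(a)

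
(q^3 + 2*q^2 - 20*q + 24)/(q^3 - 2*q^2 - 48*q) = (q^2 - 4*q + 4)/(q*(q - 8))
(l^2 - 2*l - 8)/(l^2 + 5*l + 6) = (l - 4)/(l + 3)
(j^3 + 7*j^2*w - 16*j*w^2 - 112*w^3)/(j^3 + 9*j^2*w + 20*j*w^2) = (j^2 + 3*j*w - 28*w^2)/(j*(j + 5*w))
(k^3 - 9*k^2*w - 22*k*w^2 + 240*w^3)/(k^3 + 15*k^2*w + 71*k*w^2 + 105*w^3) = (k^2 - 14*k*w + 48*w^2)/(k^2 + 10*k*w + 21*w^2)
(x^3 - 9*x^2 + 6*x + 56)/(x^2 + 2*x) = x - 11 + 28/x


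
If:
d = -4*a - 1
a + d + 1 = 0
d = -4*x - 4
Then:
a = 0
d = -1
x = -3/4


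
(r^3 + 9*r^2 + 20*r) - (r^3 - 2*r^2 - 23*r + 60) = 11*r^2 + 43*r - 60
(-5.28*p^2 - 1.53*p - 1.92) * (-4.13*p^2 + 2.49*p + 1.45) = 21.8064*p^4 - 6.8283*p^3 - 3.5361*p^2 - 6.9993*p - 2.784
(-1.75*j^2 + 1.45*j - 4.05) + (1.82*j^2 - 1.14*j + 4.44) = 0.0700000000000001*j^2 + 0.31*j + 0.390000000000001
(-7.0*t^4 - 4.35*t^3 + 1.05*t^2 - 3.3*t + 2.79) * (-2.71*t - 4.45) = 18.97*t^5 + 42.9385*t^4 + 16.512*t^3 + 4.2705*t^2 + 7.1241*t - 12.4155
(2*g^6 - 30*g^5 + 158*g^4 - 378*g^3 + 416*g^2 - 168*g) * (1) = 2*g^6 - 30*g^5 + 158*g^4 - 378*g^3 + 416*g^2 - 168*g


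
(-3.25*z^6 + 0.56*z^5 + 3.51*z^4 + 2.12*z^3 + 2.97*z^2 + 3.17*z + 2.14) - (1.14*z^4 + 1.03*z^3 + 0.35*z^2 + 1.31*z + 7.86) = -3.25*z^6 + 0.56*z^5 + 2.37*z^4 + 1.09*z^3 + 2.62*z^2 + 1.86*z - 5.72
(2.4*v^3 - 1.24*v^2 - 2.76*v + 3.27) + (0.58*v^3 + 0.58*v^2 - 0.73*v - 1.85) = 2.98*v^3 - 0.66*v^2 - 3.49*v + 1.42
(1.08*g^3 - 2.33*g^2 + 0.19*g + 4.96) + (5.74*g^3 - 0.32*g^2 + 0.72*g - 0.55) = 6.82*g^3 - 2.65*g^2 + 0.91*g + 4.41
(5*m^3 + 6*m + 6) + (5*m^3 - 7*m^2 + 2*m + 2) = 10*m^3 - 7*m^2 + 8*m + 8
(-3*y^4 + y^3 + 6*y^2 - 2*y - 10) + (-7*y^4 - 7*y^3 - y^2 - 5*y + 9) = -10*y^4 - 6*y^3 + 5*y^2 - 7*y - 1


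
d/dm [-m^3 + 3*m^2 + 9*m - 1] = -3*m^2 + 6*m + 9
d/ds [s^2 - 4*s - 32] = 2*s - 4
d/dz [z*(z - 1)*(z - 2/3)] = 3*z^2 - 10*z/3 + 2/3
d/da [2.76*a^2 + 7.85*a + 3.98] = 5.52*a + 7.85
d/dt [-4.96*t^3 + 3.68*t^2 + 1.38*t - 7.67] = -14.88*t^2 + 7.36*t + 1.38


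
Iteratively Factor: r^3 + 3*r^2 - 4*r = (r - 1)*(r^2 + 4*r) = (r - 1)*(r + 4)*(r)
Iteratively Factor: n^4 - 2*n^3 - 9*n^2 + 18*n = (n + 3)*(n^3 - 5*n^2 + 6*n) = (n - 3)*(n + 3)*(n^2 - 2*n) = (n - 3)*(n - 2)*(n + 3)*(n)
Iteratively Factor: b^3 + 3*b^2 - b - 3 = (b + 3)*(b^2 - 1) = (b - 1)*(b + 3)*(b + 1)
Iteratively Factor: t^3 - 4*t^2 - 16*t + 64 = (t - 4)*(t^2 - 16) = (t - 4)*(t + 4)*(t - 4)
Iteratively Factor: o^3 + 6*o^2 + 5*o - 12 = (o + 4)*(o^2 + 2*o - 3) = (o + 3)*(o + 4)*(o - 1)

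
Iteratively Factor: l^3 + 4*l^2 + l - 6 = (l - 1)*(l^2 + 5*l + 6) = (l - 1)*(l + 3)*(l + 2)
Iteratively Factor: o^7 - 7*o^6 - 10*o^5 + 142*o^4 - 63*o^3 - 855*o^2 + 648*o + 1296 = (o + 3)*(o^6 - 10*o^5 + 20*o^4 + 82*o^3 - 309*o^2 + 72*o + 432) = (o + 3)^2*(o^5 - 13*o^4 + 59*o^3 - 95*o^2 - 24*o + 144) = (o - 4)*(o + 3)^2*(o^4 - 9*o^3 + 23*o^2 - 3*o - 36) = (o - 4)^2*(o + 3)^2*(o^3 - 5*o^2 + 3*o + 9) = (o - 4)^2*(o - 3)*(o + 3)^2*(o^2 - 2*o - 3) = (o - 4)^2*(o - 3)*(o + 1)*(o + 3)^2*(o - 3)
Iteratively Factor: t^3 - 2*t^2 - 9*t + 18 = (t + 3)*(t^2 - 5*t + 6) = (t - 2)*(t + 3)*(t - 3)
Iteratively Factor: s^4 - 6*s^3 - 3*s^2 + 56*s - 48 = (s - 4)*(s^3 - 2*s^2 - 11*s + 12) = (s - 4)*(s - 1)*(s^2 - s - 12) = (s - 4)^2*(s - 1)*(s + 3)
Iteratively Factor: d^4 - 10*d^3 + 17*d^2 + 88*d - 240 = (d - 5)*(d^3 - 5*d^2 - 8*d + 48) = (d - 5)*(d + 3)*(d^2 - 8*d + 16) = (d - 5)*(d - 4)*(d + 3)*(d - 4)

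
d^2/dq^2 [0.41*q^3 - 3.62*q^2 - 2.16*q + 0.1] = 2.46*q - 7.24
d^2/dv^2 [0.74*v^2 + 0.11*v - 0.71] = 1.48000000000000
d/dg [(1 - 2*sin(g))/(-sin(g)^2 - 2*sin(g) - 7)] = 2*(sin(g) + cos(g)^2 + 7)*cos(g)/(sin(g)^2 + 2*sin(g) + 7)^2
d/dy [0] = 0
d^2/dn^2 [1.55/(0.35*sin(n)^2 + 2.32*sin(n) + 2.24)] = (-0.7595*sin(n)^4 - 3.7758*sin(n)^3 - 2.34267*sin(n)^2 + 15.60664*sin(n) + 14.25504)/(0.35*sin(n)^2 + 2.32*sin(n) + 2.24)^3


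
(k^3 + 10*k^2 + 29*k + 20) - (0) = k^3 + 10*k^2 + 29*k + 20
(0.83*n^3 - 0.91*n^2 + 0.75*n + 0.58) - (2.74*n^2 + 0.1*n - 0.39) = 0.83*n^3 - 3.65*n^2 + 0.65*n + 0.97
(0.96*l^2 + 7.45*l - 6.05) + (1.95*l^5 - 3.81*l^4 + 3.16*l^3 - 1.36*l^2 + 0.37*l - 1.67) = 1.95*l^5 - 3.81*l^4 + 3.16*l^3 - 0.4*l^2 + 7.82*l - 7.72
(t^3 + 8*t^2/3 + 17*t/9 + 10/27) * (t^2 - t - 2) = t^5 + 5*t^4/3 - 25*t^3/9 - 185*t^2/27 - 112*t/27 - 20/27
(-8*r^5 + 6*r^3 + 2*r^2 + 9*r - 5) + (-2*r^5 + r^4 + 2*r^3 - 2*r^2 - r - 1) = -10*r^5 + r^4 + 8*r^3 + 8*r - 6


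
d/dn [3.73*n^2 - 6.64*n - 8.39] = 7.46*n - 6.64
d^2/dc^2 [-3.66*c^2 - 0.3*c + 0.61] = -7.32000000000000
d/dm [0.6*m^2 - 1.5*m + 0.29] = 1.2*m - 1.5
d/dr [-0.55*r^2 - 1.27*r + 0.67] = -1.1*r - 1.27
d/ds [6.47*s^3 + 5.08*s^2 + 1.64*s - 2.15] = 19.41*s^2 + 10.16*s + 1.64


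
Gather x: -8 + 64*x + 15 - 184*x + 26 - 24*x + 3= 36 - 144*x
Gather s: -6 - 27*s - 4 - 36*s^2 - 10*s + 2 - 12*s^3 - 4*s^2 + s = -12*s^3 - 40*s^2 - 36*s - 8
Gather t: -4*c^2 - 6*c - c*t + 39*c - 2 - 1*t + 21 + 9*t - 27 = -4*c^2 + 33*c + t*(8 - c) - 8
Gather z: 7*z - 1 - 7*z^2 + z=-7*z^2 + 8*z - 1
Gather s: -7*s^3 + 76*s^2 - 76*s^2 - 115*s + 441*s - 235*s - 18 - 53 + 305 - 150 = -7*s^3 + 91*s + 84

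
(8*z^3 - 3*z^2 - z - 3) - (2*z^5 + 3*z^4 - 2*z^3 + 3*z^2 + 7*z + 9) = -2*z^5 - 3*z^4 + 10*z^3 - 6*z^2 - 8*z - 12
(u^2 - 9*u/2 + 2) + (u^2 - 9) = 2*u^2 - 9*u/2 - 7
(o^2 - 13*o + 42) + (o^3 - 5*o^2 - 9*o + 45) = o^3 - 4*o^2 - 22*o + 87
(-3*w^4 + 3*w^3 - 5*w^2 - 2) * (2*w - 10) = -6*w^5 + 36*w^4 - 40*w^3 + 50*w^2 - 4*w + 20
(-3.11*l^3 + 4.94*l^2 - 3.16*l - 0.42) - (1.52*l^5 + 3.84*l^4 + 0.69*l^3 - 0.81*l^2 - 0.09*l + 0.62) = -1.52*l^5 - 3.84*l^4 - 3.8*l^3 + 5.75*l^2 - 3.07*l - 1.04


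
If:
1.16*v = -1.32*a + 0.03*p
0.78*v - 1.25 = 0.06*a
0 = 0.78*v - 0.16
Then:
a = -18.17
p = -791.40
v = 0.21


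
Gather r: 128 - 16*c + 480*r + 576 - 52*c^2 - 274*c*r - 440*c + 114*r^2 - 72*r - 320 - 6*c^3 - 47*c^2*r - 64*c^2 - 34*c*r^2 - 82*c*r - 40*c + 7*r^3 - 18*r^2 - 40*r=-6*c^3 - 116*c^2 - 496*c + 7*r^3 + r^2*(96 - 34*c) + r*(-47*c^2 - 356*c + 368) + 384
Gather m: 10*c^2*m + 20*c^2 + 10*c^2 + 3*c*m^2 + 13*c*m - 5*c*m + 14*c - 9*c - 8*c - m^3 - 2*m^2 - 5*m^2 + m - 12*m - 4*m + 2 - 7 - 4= 30*c^2 - 3*c - m^3 + m^2*(3*c - 7) + m*(10*c^2 + 8*c - 15) - 9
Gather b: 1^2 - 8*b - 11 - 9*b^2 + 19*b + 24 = -9*b^2 + 11*b + 14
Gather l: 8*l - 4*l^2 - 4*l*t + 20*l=-4*l^2 + l*(28 - 4*t)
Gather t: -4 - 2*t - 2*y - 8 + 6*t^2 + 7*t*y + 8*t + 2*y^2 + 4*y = 6*t^2 + t*(7*y + 6) + 2*y^2 + 2*y - 12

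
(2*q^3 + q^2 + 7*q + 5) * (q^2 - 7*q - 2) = 2*q^5 - 13*q^4 - 4*q^3 - 46*q^2 - 49*q - 10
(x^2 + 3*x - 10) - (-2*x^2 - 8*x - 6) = 3*x^2 + 11*x - 4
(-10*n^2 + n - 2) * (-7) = 70*n^2 - 7*n + 14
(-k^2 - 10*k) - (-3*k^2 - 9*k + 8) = 2*k^2 - k - 8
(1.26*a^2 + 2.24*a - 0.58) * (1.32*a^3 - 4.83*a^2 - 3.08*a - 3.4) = 1.6632*a^5 - 3.129*a^4 - 15.4656*a^3 - 8.3818*a^2 - 5.8296*a + 1.972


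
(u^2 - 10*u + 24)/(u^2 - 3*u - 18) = (u - 4)/(u + 3)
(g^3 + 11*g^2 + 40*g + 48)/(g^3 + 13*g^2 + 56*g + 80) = (g + 3)/(g + 5)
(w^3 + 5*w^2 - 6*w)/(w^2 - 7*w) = (w^2 + 5*w - 6)/(w - 7)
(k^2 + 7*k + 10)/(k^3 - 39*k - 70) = 1/(k - 7)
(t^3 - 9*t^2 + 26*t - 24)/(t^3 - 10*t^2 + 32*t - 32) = (t - 3)/(t - 4)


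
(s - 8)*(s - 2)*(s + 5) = s^3 - 5*s^2 - 34*s + 80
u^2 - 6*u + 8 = (u - 4)*(u - 2)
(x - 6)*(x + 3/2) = x^2 - 9*x/2 - 9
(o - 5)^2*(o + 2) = o^3 - 8*o^2 + 5*o + 50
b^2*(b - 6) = b^3 - 6*b^2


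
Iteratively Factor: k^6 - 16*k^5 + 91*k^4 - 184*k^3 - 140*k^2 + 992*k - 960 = (k - 3)*(k^5 - 13*k^4 + 52*k^3 - 28*k^2 - 224*k + 320) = (k - 4)*(k - 3)*(k^4 - 9*k^3 + 16*k^2 + 36*k - 80) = (k - 4)^2*(k - 3)*(k^3 - 5*k^2 - 4*k + 20) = (k - 4)^2*(k - 3)*(k - 2)*(k^2 - 3*k - 10) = (k - 5)*(k - 4)^2*(k - 3)*(k - 2)*(k + 2)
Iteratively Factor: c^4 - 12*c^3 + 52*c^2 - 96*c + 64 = (c - 4)*(c^3 - 8*c^2 + 20*c - 16) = (c - 4)*(c - 2)*(c^2 - 6*c + 8) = (c - 4)*(c - 2)^2*(c - 4)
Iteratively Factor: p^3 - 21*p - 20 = (p + 1)*(p^2 - p - 20) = (p + 1)*(p + 4)*(p - 5)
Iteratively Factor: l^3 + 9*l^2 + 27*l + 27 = (l + 3)*(l^2 + 6*l + 9) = (l + 3)^2*(l + 3)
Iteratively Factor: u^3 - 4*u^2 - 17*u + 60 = (u + 4)*(u^2 - 8*u + 15) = (u - 3)*(u + 4)*(u - 5)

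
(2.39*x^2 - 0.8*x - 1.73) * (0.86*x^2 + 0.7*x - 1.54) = 2.0554*x^4 + 0.985*x^3 - 5.7284*x^2 + 0.0210000000000004*x + 2.6642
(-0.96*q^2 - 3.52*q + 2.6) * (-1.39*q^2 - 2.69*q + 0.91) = 1.3344*q^4 + 7.4752*q^3 + 4.9812*q^2 - 10.1972*q + 2.366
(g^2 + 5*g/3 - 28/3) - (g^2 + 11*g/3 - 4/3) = -2*g - 8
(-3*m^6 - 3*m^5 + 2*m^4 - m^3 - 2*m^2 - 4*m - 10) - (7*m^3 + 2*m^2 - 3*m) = -3*m^6 - 3*m^5 + 2*m^4 - 8*m^3 - 4*m^2 - m - 10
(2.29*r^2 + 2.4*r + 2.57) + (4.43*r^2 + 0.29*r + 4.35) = 6.72*r^2 + 2.69*r + 6.92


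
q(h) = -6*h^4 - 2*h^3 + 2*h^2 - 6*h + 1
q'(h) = -24*h^3 - 6*h^2 + 4*h - 6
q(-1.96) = -53.05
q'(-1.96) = 143.82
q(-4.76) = -2789.63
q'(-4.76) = 2427.42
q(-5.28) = -4280.40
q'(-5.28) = 3338.36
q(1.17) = -17.73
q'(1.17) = -47.97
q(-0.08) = 1.49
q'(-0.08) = -6.35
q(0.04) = 0.76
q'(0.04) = -5.85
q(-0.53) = 4.57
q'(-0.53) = -6.23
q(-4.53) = -2271.50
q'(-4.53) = 2083.79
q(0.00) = 1.00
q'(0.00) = -6.00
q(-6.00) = -7235.00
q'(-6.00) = 4938.00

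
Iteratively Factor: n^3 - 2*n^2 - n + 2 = (n - 1)*(n^2 - n - 2) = (n - 2)*(n - 1)*(n + 1)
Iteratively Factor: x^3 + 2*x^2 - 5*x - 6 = (x + 3)*(x^2 - x - 2) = (x + 1)*(x + 3)*(x - 2)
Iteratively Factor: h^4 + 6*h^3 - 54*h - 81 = (h + 3)*(h^3 + 3*h^2 - 9*h - 27) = (h - 3)*(h + 3)*(h^2 + 6*h + 9) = (h - 3)*(h + 3)^2*(h + 3)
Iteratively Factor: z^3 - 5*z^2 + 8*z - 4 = (z - 2)*(z^2 - 3*z + 2) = (z - 2)*(z - 1)*(z - 2)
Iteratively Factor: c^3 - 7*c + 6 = (c + 3)*(c^2 - 3*c + 2) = (c - 2)*(c + 3)*(c - 1)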